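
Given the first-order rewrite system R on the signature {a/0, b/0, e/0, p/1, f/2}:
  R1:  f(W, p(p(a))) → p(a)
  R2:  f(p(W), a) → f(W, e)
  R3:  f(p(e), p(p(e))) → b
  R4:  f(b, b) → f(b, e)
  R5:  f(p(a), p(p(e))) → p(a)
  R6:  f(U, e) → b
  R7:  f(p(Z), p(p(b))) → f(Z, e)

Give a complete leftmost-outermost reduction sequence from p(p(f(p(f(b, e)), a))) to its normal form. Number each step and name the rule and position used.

1. p(p(f(p(f(b, e)), a)))  →  p(p(f(f(b, e), e)))   [R2 at 1.1]
2. p(p(f(f(b, e), e)))  →  p(p(b))   [R6 at 1.1]

p(p(b))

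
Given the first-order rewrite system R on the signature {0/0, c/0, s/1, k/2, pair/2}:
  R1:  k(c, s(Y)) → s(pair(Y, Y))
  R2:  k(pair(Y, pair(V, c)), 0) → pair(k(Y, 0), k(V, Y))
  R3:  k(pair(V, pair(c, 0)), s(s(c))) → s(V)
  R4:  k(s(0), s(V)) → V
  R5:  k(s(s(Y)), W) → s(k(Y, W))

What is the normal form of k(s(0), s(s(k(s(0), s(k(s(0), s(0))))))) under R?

1. k(s(0), s(s(k(s(0), s(k(s(0), s(0)))))))  →  s(k(s(0), s(k(s(0), s(0)))))   [R4 at ε]
2. s(k(s(0), s(k(s(0), s(0)))))  →  s(k(s(0), s(0)))   [R4 at 1]
3. s(k(s(0), s(0)))  →  s(0)   [R4 at 1]

s(0)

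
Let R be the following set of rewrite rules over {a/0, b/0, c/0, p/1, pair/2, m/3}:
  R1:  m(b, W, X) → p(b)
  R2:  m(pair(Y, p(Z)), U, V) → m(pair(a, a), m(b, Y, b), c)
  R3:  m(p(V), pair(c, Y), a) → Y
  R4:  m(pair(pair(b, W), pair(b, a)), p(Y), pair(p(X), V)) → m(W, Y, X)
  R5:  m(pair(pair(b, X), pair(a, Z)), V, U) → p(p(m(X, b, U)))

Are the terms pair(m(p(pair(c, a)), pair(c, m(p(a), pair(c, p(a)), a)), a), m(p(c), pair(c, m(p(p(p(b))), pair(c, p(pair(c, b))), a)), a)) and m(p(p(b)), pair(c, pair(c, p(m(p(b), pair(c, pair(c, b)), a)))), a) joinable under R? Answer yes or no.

no — NF(t₁) = pair(p(a), p(pair(c, b))), NF(t₂) = pair(c, p(pair(c, b)))

Reduce t₁ = pair(m(p(pair(c, a)), pair(c, m(p(a), pair(c, p(a)), a)), a), m(p(c), pair(c, m(p(p(p(b))), pair(c, p(pair(c, b))), a)), a)):
1. pair(m(p(pair(c, a)), pair(c, m(p(a), pair(c, p(a)), a)), a), m(p(c), pair(c, m(p(p(p(b))), pair(c, p(pair(c, b))), a)), a))  →  pair(m(p(a), pair(c, p(a)), a), m(p(c), pair(c, m(p(p(p(b))), pair(c, p(pair(c, b))), a)), a))   [R3 at 1]
2. pair(m(p(a), pair(c, p(a)), a), m(p(c), pair(c, m(p(p(p(b))), pair(c, p(pair(c, b))), a)), a))  →  pair(p(a), m(p(c), pair(c, m(p(p(p(b))), pair(c, p(pair(c, b))), a)), a))   [R3 at 1]
3. pair(p(a), m(p(c), pair(c, m(p(p(p(b))), pair(c, p(pair(c, b))), a)), a))  →  pair(p(a), m(p(p(p(b))), pair(c, p(pair(c, b))), a))   [R3 at 2]
4. pair(p(a), m(p(p(p(b))), pair(c, p(pair(c, b))), a))  →  pair(p(a), p(pair(c, b)))   [R3 at 2]

Reduce t₂ = m(p(p(b)), pair(c, pair(c, p(m(p(b), pair(c, pair(c, b)), a)))), a):
1. m(p(p(b)), pair(c, pair(c, p(m(p(b), pair(c, pair(c, b)), a)))), a)  →  pair(c, p(m(p(b), pair(c, pair(c, b)), a)))   [R3 at ε]
2. pair(c, p(m(p(b), pair(c, pair(c, b)), a)))  →  pair(c, p(pair(c, b)))   [R3 at 2.1]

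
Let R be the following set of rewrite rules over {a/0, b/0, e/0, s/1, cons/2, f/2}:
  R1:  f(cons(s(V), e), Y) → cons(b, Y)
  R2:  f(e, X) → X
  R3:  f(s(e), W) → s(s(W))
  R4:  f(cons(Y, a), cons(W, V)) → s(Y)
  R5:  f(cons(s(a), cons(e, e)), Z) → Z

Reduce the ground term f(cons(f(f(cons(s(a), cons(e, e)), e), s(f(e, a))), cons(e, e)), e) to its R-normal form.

e

1. f(cons(f(f(cons(s(a), cons(e, e)), e), s(f(e, a))), cons(e, e)), e)  →  f(cons(f(e, s(f(e, a))), cons(e, e)), e)   [R5 at 1.1.1]
2. f(cons(f(e, s(f(e, a))), cons(e, e)), e)  →  f(cons(s(f(e, a)), cons(e, e)), e)   [R2 at 1.1]
3. f(cons(s(f(e, a)), cons(e, e)), e)  →  f(cons(s(a), cons(e, e)), e)   [R2 at 1.1.1]
4. f(cons(s(a), cons(e, e)), e)  →  e   [R5 at ε]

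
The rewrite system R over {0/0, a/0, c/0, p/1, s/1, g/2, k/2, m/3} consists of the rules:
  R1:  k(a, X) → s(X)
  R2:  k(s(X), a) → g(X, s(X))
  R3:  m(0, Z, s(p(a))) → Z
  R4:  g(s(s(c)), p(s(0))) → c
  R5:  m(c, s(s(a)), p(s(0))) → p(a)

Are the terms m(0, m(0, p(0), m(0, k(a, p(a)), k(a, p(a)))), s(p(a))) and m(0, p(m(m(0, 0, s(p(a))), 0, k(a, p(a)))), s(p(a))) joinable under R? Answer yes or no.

yes — NF(t₁) = p(0), NF(t₂) = p(0)

Reduce t₁ = m(0, m(0, p(0), m(0, k(a, p(a)), k(a, p(a)))), s(p(a))):
1. m(0, m(0, p(0), m(0, k(a, p(a)), k(a, p(a)))), s(p(a)))  →  m(0, p(0), m(0, k(a, p(a)), k(a, p(a))))   [R3 at ε]
2. m(0, p(0), m(0, k(a, p(a)), k(a, p(a))))  →  m(0, p(0), m(0, s(p(a)), k(a, p(a))))   [R1 at 3.2]
3. m(0, p(0), m(0, s(p(a)), k(a, p(a))))  →  m(0, p(0), m(0, s(p(a)), s(p(a))))   [R1 at 3.3]
4. m(0, p(0), m(0, s(p(a)), s(p(a))))  →  m(0, p(0), s(p(a)))   [R3 at 3]
5. m(0, p(0), s(p(a)))  →  p(0)   [R3 at ε]

Reduce t₂ = m(0, p(m(m(0, 0, s(p(a))), 0, k(a, p(a)))), s(p(a))):
1. m(0, p(m(m(0, 0, s(p(a))), 0, k(a, p(a)))), s(p(a)))  →  p(m(m(0, 0, s(p(a))), 0, k(a, p(a))))   [R3 at ε]
2. p(m(m(0, 0, s(p(a))), 0, k(a, p(a))))  →  p(m(0, 0, k(a, p(a))))   [R3 at 1.1]
3. p(m(0, 0, k(a, p(a))))  →  p(m(0, 0, s(p(a))))   [R1 at 1.3]
4. p(m(0, 0, s(p(a))))  →  p(0)   [R3 at 1]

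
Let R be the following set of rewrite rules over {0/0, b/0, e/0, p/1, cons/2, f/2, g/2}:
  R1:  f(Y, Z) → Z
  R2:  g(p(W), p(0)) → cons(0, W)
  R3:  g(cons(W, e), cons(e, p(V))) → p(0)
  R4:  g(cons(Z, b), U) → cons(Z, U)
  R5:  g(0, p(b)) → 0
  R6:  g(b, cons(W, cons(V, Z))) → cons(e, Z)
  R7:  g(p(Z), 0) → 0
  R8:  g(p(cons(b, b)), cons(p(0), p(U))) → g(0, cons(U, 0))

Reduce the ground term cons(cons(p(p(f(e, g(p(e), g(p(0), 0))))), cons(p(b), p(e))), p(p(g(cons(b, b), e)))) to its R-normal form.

cons(cons(p(p(0)), cons(p(b), p(e))), p(p(cons(b, e))))

1. cons(cons(p(p(f(e, g(p(e), g(p(0), 0))))), cons(p(b), p(e))), p(p(g(cons(b, b), e))))  →  cons(cons(p(p(g(p(e), g(p(0), 0)))), cons(p(b), p(e))), p(p(g(cons(b, b), e))))   [R1 at 1.1.1.1]
2. cons(cons(p(p(g(p(e), g(p(0), 0)))), cons(p(b), p(e))), p(p(g(cons(b, b), e))))  →  cons(cons(p(p(g(p(e), 0))), cons(p(b), p(e))), p(p(g(cons(b, b), e))))   [R7 at 1.1.1.1.2]
3. cons(cons(p(p(g(p(e), 0))), cons(p(b), p(e))), p(p(g(cons(b, b), e))))  →  cons(cons(p(p(0)), cons(p(b), p(e))), p(p(g(cons(b, b), e))))   [R7 at 1.1.1.1]
4. cons(cons(p(p(0)), cons(p(b), p(e))), p(p(g(cons(b, b), e))))  →  cons(cons(p(p(0)), cons(p(b), p(e))), p(p(cons(b, e))))   [R4 at 2.1.1]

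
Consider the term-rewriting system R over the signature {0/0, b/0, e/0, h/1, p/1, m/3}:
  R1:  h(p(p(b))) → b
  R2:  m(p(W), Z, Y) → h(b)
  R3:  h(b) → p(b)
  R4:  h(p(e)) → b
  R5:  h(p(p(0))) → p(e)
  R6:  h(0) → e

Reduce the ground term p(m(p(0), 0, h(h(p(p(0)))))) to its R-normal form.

1. p(m(p(0), 0, h(h(p(p(0))))))  →  p(h(b))   [R2 at 1]
2. p(h(b))  →  p(p(b))   [R3 at 1]

p(p(b))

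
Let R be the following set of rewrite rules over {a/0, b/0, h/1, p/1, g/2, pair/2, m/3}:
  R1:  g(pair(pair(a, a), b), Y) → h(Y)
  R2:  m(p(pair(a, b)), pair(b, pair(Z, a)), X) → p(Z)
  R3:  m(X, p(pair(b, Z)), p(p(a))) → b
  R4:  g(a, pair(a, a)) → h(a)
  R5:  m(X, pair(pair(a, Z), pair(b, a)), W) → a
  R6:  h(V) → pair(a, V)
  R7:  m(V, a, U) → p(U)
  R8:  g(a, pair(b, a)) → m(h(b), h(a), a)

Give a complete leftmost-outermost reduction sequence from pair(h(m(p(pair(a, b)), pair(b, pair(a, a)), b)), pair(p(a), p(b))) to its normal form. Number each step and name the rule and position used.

1. pair(h(m(p(pair(a, b)), pair(b, pair(a, a)), b)), pair(p(a), p(b)))  →  pair(pair(a, m(p(pair(a, b)), pair(b, pair(a, a)), b)), pair(p(a), p(b)))   [R6 at 1]
2. pair(pair(a, m(p(pair(a, b)), pair(b, pair(a, a)), b)), pair(p(a), p(b)))  →  pair(pair(a, p(a)), pair(p(a), p(b)))   [R2 at 1.2]

pair(pair(a, p(a)), pair(p(a), p(b)))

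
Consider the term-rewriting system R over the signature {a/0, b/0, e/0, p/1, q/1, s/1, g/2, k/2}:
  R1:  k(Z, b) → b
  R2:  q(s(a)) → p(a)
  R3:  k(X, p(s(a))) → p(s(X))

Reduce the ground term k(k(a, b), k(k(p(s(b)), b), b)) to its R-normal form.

b

1. k(k(a, b), k(k(p(s(b)), b), b))  →  k(b, k(k(p(s(b)), b), b))   [R1 at 1]
2. k(b, k(k(p(s(b)), b), b))  →  k(b, b)   [R1 at 2]
3. k(b, b)  →  b   [R1 at ε]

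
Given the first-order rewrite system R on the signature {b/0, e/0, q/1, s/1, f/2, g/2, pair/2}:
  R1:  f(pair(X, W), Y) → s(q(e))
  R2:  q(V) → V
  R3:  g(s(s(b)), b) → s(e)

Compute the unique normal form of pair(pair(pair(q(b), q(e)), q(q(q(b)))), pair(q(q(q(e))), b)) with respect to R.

pair(pair(pair(b, e), b), pair(e, b))

1. pair(pair(pair(q(b), q(e)), q(q(q(b)))), pair(q(q(q(e))), b))  →  pair(pair(pair(b, q(e)), q(q(q(b)))), pair(q(q(q(e))), b))   [R2 at 1.1.1]
2. pair(pair(pair(b, q(e)), q(q(q(b)))), pair(q(q(q(e))), b))  →  pair(pair(pair(b, e), q(q(q(b)))), pair(q(q(q(e))), b))   [R2 at 1.1.2]
3. pair(pair(pair(b, e), q(q(q(b)))), pair(q(q(q(e))), b))  →  pair(pair(pair(b, e), q(q(b))), pair(q(q(q(e))), b))   [R2 at 1.2]
4. pair(pair(pair(b, e), q(q(b))), pair(q(q(q(e))), b))  →  pair(pair(pair(b, e), q(b)), pair(q(q(q(e))), b))   [R2 at 1.2]
5. pair(pair(pair(b, e), q(b)), pair(q(q(q(e))), b))  →  pair(pair(pair(b, e), b), pair(q(q(q(e))), b))   [R2 at 1.2]
6. pair(pair(pair(b, e), b), pair(q(q(q(e))), b))  →  pair(pair(pair(b, e), b), pair(q(q(e)), b))   [R2 at 2.1]
7. pair(pair(pair(b, e), b), pair(q(q(e)), b))  →  pair(pair(pair(b, e), b), pair(q(e), b))   [R2 at 2.1]
8. pair(pair(pair(b, e), b), pair(q(e), b))  →  pair(pair(pair(b, e), b), pair(e, b))   [R2 at 2.1]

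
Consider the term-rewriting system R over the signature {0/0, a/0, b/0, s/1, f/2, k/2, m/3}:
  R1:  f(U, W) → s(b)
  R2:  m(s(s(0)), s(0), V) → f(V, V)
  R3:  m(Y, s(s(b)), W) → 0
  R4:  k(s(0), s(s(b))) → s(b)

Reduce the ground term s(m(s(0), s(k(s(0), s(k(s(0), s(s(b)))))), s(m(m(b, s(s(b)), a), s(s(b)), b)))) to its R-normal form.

1. s(m(s(0), s(k(s(0), s(k(s(0), s(s(b)))))), s(m(m(b, s(s(b)), a), s(s(b)), b))))  →  s(m(s(0), s(k(s(0), s(s(b)))), s(m(m(b, s(s(b)), a), s(s(b)), b))))   [R4 at 1.2.1.2.1]
2. s(m(s(0), s(k(s(0), s(s(b)))), s(m(m(b, s(s(b)), a), s(s(b)), b))))  →  s(m(s(0), s(s(b)), s(m(m(b, s(s(b)), a), s(s(b)), b))))   [R4 at 1.2.1]
3. s(m(s(0), s(s(b)), s(m(m(b, s(s(b)), a), s(s(b)), b))))  →  s(0)   [R3 at 1]

s(0)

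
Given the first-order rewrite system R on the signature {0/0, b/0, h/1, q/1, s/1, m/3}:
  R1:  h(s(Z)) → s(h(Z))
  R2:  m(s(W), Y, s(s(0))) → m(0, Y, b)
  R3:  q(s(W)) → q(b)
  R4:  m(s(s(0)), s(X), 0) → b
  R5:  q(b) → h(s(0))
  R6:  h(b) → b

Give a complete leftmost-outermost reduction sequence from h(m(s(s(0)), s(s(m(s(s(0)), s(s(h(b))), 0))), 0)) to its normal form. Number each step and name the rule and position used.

1. h(m(s(s(0)), s(s(m(s(s(0)), s(s(h(b))), 0))), 0))  →  h(b)   [R4 at 1]
2. h(b)  →  b   [R6 at ε]

b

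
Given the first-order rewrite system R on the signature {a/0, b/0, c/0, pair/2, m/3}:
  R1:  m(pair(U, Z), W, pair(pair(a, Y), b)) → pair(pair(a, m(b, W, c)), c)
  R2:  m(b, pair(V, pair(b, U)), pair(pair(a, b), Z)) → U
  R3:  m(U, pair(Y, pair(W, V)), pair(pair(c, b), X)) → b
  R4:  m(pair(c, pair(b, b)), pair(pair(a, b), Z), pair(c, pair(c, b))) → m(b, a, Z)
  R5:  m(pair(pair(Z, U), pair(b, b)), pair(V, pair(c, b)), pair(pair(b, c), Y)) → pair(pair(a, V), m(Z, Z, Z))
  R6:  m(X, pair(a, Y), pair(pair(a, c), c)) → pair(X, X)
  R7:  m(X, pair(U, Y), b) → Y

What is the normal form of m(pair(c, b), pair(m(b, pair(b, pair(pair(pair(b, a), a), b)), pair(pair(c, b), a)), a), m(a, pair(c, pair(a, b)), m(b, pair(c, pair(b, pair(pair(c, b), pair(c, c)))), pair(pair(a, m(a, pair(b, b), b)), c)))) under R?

a

1. m(pair(c, b), pair(m(b, pair(b, pair(pair(pair(b, a), a), b)), pair(pair(c, b), a)), a), m(a, pair(c, pair(a, b)), m(b, pair(c, pair(b, pair(pair(c, b), pair(c, c)))), pair(pair(a, m(a, pair(b, b), b)), c))))  →  m(pair(c, b), pair(b, a), m(a, pair(c, pair(a, b)), m(b, pair(c, pair(b, pair(pair(c, b), pair(c, c)))), pair(pair(a, m(a, pair(b, b), b)), c))))   [R3 at 2.1]
2. m(pair(c, b), pair(b, a), m(a, pair(c, pair(a, b)), m(b, pair(c, pair(b, pair(pair(c, b), pair(c, c)))), pair(pair(a, m(a, pair(b, b), b)), c))))  →  m(pair(c, b), pair(b, a), m(a, pair(c, pair(a, b)), m(b, pair(c, pair(b, pair(pair(c, b), pair(c, c)))), pair(pair(a, b), c))))   [R7 at 3.3.3.1.2]
3. m(pair(c, b), pair(b, a), m(a, pair(c, pair(a, b)), m(b, pair(c, pair(b, pair(pair(c, b), pair(c, c)))), pair(pair(a, b), c))))  →  m(pair(c, b), pair(b, a), m(a, pair(c, pair(a, b)), pair(pair(c, b), pair(c, c))))   [R2 at 3.3]
4. m(pair(c, b), pair(b, a), m(a, pair(c, pair(a, b)), pair(pair(c, b), pair(c, c))))  →  m(pair(c, b), pair(b, a), b)   [R3 at 3]
5. m(pair(c, b), pair(b, a), b)  →  a   [R7 at ε]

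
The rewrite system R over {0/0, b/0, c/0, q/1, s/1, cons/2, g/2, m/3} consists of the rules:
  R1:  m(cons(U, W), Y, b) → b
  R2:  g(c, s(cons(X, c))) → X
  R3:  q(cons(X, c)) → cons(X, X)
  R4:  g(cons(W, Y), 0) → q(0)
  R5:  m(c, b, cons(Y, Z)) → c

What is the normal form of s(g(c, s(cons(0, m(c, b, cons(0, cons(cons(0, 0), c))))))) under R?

1. s(g(c, s(cons(0, m(c, b, cons(0, cons(cons(0, 0), c)))))))  →  s(g(c, s(cons(0, c))))   [R5 at 1.2.1.2]
2. s(g(c, s(cons(0, c))))  →  s(0)   [R2 at 1]

s(0)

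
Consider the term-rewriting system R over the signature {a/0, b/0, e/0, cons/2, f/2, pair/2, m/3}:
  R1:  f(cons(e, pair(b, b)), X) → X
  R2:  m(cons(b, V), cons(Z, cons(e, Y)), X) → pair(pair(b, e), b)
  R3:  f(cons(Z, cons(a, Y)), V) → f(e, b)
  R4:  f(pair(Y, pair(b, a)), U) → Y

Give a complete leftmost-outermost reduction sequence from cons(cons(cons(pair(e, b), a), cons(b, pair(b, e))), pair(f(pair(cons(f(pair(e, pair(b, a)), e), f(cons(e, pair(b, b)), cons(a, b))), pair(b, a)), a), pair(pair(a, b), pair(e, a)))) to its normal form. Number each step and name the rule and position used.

1. cons(cons(cons(pair(e, b), a), cons(b, pair(b, e))), pair(f(pair(cons(f(pair(e, pair(b, a)), e), f(cons(e, pair(b, b)), cons(a, b))), pair(b, a)), a), pair(pair(a, b), pair(e, a))))  →  cons(cons(cons(pair(e, b), a), cons(b, pair(b, e))), pair(cons(f(pair(e, pair(b, a)), e), f(cons(e, pair(b, b)), cons(a, b))), pair(pair(a, b), pair(e, a))))   [R4 at 2.1]
2. cons(cons(cons(pair(e, b), a), cons(b, pair(b, e))), pair(cons(f(pair(e, pair(b, a)), e), f(cons(e, pair(b, b)), cons(a, b))), pair(pair(a, b), pair(e, a))))  →  cons(cons(cons(pair(e, b), a), cons(b, pair(b, e))), pair(cons(e, f(cons(e, pair(b, b)), cons(a, b))), pair(pair(a, b), pair(e, a))))   [R4 at 2.1.1]
3. cons(cons(cons(pair(e, b), a), cons(b, pair(b, e))), pair(cons(e, f(cons(e, pair(b, b)), cons(a, b))), pair(pair(a, b), pair(e, a))))  →  cons(cons(cons(pair(e, b), a), cons(b, pair(b, e))), pair(cons(e, cons(a, b)), pair(pair(a, b), pair(e, a))))   [R1 at 2.1.2]

cons(cons(cons(pair(e, b), a), cons(b, pair(b, e))), pair(cons(e, cons(a, b)), pair(pair(a, b), pair(e, a))))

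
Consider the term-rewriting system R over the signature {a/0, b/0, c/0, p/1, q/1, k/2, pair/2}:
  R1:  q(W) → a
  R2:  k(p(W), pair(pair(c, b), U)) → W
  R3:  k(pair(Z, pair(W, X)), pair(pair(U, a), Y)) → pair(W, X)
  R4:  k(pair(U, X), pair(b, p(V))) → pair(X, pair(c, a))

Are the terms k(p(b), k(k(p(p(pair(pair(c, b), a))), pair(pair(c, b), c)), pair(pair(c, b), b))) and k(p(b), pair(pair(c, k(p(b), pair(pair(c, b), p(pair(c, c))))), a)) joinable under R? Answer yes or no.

Reduce t₁ = k(p(b), k(k(p(p(pair(pair(c, b), a))), pair(pair(c, b), c)), pair(pair(c, b), b))):
1. k(p(b), k(k(p(p(pair(pair(c, b), a))), pair(pair(c, b), c)), pair(pair(c, b), b)))  →  k(p(b), k(p(pair(pair(c, b), a)), pair(pair(c, b), b)))   [R2 at 2.1]
2. k(p(b), k(p(pair(pair(c, b), a)), pair(pair(c, b), b)))  →  k(p(b), pair(pair(c, b), a))   [R2 at 2]
3. k(p(b), pair(pair(c, b), a))  →  b   [R2 at ε]

Reduce t₂ = k(p(b), pair(pair(c, k(p(b), pair(pair(c, b), p(pair(c, c))))), a)):
1. k(p(b), pair(pair(c, k(p(b), pair(pair(c, b), p(pair(c, c))))), a))  →  k(p(b), pair(pair(c, b), a))   [R2 at 2.1.2]
2. k(p(b), pair(pair(c, b), a))  →  b   [R2 at ε]

yes — NF(t₁) = b, NF(t₂) = b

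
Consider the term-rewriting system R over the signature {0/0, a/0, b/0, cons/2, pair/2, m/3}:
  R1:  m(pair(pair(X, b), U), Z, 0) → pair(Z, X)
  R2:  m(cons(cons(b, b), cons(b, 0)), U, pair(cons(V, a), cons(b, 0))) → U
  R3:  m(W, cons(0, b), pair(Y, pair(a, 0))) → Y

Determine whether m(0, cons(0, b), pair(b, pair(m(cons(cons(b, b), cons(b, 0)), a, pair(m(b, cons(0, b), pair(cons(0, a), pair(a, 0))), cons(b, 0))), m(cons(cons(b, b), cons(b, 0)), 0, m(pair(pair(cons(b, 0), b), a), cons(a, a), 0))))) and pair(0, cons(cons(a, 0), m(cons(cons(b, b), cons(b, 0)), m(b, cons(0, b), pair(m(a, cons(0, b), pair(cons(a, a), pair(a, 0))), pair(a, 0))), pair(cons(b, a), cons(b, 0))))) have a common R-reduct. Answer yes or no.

Reduce t₁ = m(0, cons(0, b), pair(b, pair(m(cons(cons(b, b), cons(b, 0)), a, pair(m(b, cons(0, b), pair(cons(0, a), pair(a, 0))), cons(b, 0))), m(cons(cons(b, b), cons(b, 0)), 0, m(pair(pair(cons(b, 0), b), a), cons(a, a), 0))))):
1. m(0, cons(0, b), pair(b, pair(m(cons(cons(b, b), cons(b, 0)), a, pair(m(b, cons(0, b), pair(cons(0, a), pair(a, 0))), cons(b, 0))), m(cons(cons(b, b), cons(b, 0)), 0, m(pair(pair(cons(b, 0), b), a), cons(a, a), 0)))))  →  m(0, cons(0, b), pair(b, pair(m(cons(cons(b, b), cons(b, 0)), a, pair(cons(0, a), cons(b, 0))), m(cons(cons(b, b), cons(b, 0)), 0, m(pair(pair(cons(b, 0), b), a), cons(a, a), 0)))))   [R3 at 3.2.1.3.1]
2. m(0, cons(0, b), pair(b, pair(m(cons(cons(b, b), cons(b, 0)), a, pair(cons(0, a), cons(b, 0))), m(cons(cons(b, b), cons(b, 0)), 0, m(pair(pair(cons(b, 0), b), a), cons(a, a), 0)))))  →  m(0, cons(0, b), pair(b, pair(a, m(cons(cons(b, b), cons(b, 0)), 0, m(pair(pair(cons(b, 0), b), a), cons(a, a), 0)))))   [R2 at 3.2.1]
3. m(0, cons(0, b), pair(b, pair(a, m(cons(cons(b, b), cons(b, 0)), 0, m(pair(pair(cons(b, 0), b), a), cons(a, a), 0)))))  →  m(0, cons(0, b), pair(b, pair(a, m(cons(cons(b, b), cons(b, 0)), 0, pair(cons(a, a), cons(b, 0))))))   [R1 at 3.2.2.3]
4. m(0, cons(0, b), pair(b, pair(a, m(cons(cons(b, b), cons(b, 0)), 0, pair(cons(a, a), cons(b, 0))))))  →  m(0, cons(0, b), pair(b, pair(a, 0)))   [R2 at 3.2.2]
5. m(0, cons(0, b), pair(b, pair(a, 0)))  →  b   [R3 at ε]

Reduce t₂ = pair(0, cons(cons(a, 0), m(cons(cons(b, b), cons(b, 0)), m(b, cons(0, b), pair(m(a, cons(0, b), pair(cons(a, a), pair(a, 0))), pair(a, 0))), pair(cons(b, a), cons(b, 0))))):
1. pair(0, cons(cons(a, 0), m(cons(cons(b, b), cons(b, 0)), m(b, cons(0, b), pair(m(a, cons(0, b), pair(cons(a, a), pair(a, 0))), pair(a, 0))), pair(cons(b, a), cons(b, 0)))))  →  pair(0, cons(cons(a, 0), m(b, cons(0, b), pair(m(a, cons(0, b), pair(cons(a, a), pair(a, 0))), pair(a, 0)))))   [R2 at 2.2]
2. pair(0, cons(cons(a, 0), m(b, cons(0, b), pair(m(a, cons(0, b), pair(cons(a, a), pair(a, 0))), pair(a, 0)))))  →  pair(0, cons(cons(a, 0), m(a, cons(0, b), pair(cons(a, a), pair(a, 0)))))   [R3 at 2.2]
3. pair(0, cons(cons(a, 0), m(a, cons(0, b), pair(cons(a, a), pair(a, 0)))))  →  pair(0, cons(cons(a, 0), cons(a, a)))   [R3 at 2.2]

no — NF(t₁) = b, NF(t₂) = pair(0, cons(cons(a, 0), cons(a, a)))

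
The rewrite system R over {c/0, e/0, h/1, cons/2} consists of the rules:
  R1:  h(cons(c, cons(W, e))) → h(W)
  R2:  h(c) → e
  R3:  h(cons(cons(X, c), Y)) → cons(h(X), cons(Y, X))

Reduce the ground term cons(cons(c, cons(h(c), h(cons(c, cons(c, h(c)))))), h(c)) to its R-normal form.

cons(cons(c, cons(e, e)), e)

1. cons(cons(c, cons(h(c), h(cons(c, cons(c, h(c)))))), h(c))  →  cons(cons(c, cons(e, h(cons(c, cons(c, h(c)))))), h(c))   [R2 at 1.2.1]
2. cons(cons(c, cons(e, h(cons(c, cons(c, h(c)))))), h(c))  →  cons(cons(c, cons(e, h(cons(c, cons(c, e))))), h(c))   [R2 at 1.2.2.1.2.2]
3. cons(cons(c, cons(e, h(cons(c, cons(c, e))))), h(c))  →  cons(cons(c, cons(e, h(c))), h(c))   [R1 at 1.2.2]
4. cons(cons(c, cons(e, h(c))), h(c))  →  cons(cons(c, cons(e, e)), h(c))   [R2 at 1.2.2]
5. cons(cons(c, cons(e, e)), h(c))  →  cons(cons(c, cons(e, e)), e)   [R2 at 2]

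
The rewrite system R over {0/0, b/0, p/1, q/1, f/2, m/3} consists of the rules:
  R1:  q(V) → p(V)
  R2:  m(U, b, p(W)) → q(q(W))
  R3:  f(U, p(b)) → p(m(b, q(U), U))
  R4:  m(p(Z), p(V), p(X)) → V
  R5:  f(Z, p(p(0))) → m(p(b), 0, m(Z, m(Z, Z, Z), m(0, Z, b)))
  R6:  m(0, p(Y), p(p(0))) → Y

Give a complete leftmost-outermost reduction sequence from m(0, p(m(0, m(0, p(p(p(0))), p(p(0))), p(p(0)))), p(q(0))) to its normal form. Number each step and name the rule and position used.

1. m(0, p(m(0, m(0, p(p(p(0))), p(p(0))), p(p(0)))), p(q(0)))  →  m(0, p(m(0, p(p(0)), p(p(0)))), p(q(0)))   [R6 at 2.1.2]
2. m(0, p(m(0, p(p(0)), p(p(0)))), p(q(0)))  →  m(0, p(p(0)), p(q(0)))   [R6 at 2.1]
3. m(0, p(p(0)), p(q(0)))  →  m(0, p(p(0)), p(p(0)))   [R1 at 3.1]
4. m(0, p(p(0)), p(p(0)))  →  p(0)   [R6 at ε]

p(0)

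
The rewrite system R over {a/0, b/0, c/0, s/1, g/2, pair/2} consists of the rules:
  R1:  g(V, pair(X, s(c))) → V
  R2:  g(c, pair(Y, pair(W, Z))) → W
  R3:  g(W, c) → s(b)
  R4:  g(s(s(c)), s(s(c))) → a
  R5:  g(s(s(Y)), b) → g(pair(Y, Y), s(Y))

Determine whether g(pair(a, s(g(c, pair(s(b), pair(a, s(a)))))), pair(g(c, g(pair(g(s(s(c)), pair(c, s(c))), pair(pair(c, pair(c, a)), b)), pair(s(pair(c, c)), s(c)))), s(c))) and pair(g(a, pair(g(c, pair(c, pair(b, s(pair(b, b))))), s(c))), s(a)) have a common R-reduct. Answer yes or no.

yes — NF(t₁) = pair(a, s(a)), NF(t₂) = pair(a, s(a))

Reduce t₁ = g(pair(a, s(g(c, pair(s(b), pair(a, s(a)))))), pair(g(c, g(pair(g(s(s(c)), pair(c, s(c))), pair(pair(c, pair(c, a)), b)), pair(s(pair(c, c)), s(c)))), s(c))):
1. g(pair(a, s(g(c, pair(s(b), pair(a, s(a)))))), pair(g(c, g(pair(g(s(s(c)), pair(c, s(c))), pair(pair(c, pair(c, a)), b)), pair(s(pair(c, c)), s(c)))), s(c)))  →  pair(a, s(g(c, pair(s(b), pair(a, s(a))))))   [R1 at ε]
2. pair(a, s(g(c, pair(s(b), pair(a, s(a))))))  →  pair(a, s(a))   [R2 at 2.1]

Reduce t₂ = pair(g(a, pair(g(c, pair(c, pair(b, s(pair(b, b))))), s(c))), s(a)):
1. pair(g(a, pair(g(c, pair(c, pair(b, s(pair(b, b))))), s(c))), s(a))  →  pair(a, s(a))   [R1 at 1]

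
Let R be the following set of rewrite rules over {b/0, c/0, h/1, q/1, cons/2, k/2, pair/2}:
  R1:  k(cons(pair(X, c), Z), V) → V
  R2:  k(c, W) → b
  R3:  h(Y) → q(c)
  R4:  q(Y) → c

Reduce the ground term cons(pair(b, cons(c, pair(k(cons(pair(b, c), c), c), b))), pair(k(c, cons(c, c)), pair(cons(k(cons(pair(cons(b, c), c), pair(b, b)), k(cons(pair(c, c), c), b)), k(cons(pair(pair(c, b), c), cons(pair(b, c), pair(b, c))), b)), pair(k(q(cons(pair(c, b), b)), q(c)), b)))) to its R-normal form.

cons(pair(b, cons(c, pair(c, b))), pair(b, pair(cons(b, b), pair(b, b))))

1. cons(pair(b, cons(c, pair(k(cons(pair(b, c), c), c), b))), pair(k(c, cons(c, c)), pair(cons(k(cons(pair(cons(b, c), c), pair(b, b)), k(cons(pair(c, c), c), b)), k(cons(pair(pair(c, b), c), cons(pair(b, c), pair(b, c))), b)), pair(k(q(cons(pair(c, b), b)), q(c)), b))))  →  cons(pair(b, cons(c, pair(c, b))), pair(k(c, cons(c, c)), pair(cons(k(cons(pair(cons(b, c), c), pair(b, b)), k(cons(pair(c, c), c), b)), k(cons(pair(pair(c, b), c), cons(pair(b, c), pair(b, c))), b)), pair(k(q(cons(pair(c, b), b)), q(c)), b))))   [R1 at 1.2.2.1]
2. cons(pair(b, cons(c, pair(c, b))), pair(k(c, cons(c, c)), pair(cons(k(cons(pair(cons(b, c), c), pair(b, b)), k(cons(pair(c, c), c), b)), k(cons(pair(pair(c, b), c), cons(pair(b, c), pair(b, c))), b)), pair(k(q(cons(pair(c, b), b)), q(c)), b))))  →  cons(pair(b, cons(c, pair(c, b))), pair(b, pair(cons(k(cons(pair(cons(b, c), c), pair(b, b)), k(cons(pair(c, c), c), b)), k(cons(pair(pair(c, b), c), cons(pair(b, c), pair(b, c))), b)), pair(k(q(cons(pair(c, b), b)), q(c)), b))))   [R2 at 2.1]
3. cons(pair(b, cons(c, pair(c, b))), pair(b, pair(cons(k(cons(pair(cons(b, c), c), pair(b, b)), k(cons(pair(c, c), c), b)), k(cons(pair(pair(c, b), c), cons(pair(b, c), pair(b, c))), b)), pair(k(q(cons(pair(c, b), b)), q(c)), b))))  →  cons(pair(b, cons(c, pair(c, b))), pair(b, pair(cons(k(cons(pair(c, c), c), b), k(cons(pair(pair(c, b), c), cons(pair(b, c), pair(b, c))), b)), pair(k(q(cons(pair(c, b), b)), q(c)), b))))   [R1 at 2.2.1.1]
4. cons(pair(b, cons(c, pair(c, b))), pair(b, pair(cons(k(cons(pair(c, c), c), b), k(cons(pair(pair(c, b), c), cons(pair(b, c), pair(b, c))), b)), pair(k(q(cons(pair(c, b), b)), q(c)), b))))  →  cons(pair(b, cons(c, pair(c, b))), pair(b, pair(cons(b, k(cons(pair(pair(c, b), c), cons(pair(b, c), pair(b, c))), b)), pair(k(q(cons(pair(c, b), b)), q(c)), b))))   [R1 at 2.2.1.1]
5. cons(pair(b, cons(c, pair(c, b))), pair(b, pair(cons(b, k(cons(pair(pair(c, b), c), cons(pair(b, c), pair(b, c))), b)), pair(k(q(cons(pair(c, b), b)), q(c)), b))))  →  cons(pair(b, cons(c, pair(c, b))), pair(b, pair(cons(b, b), pair(k(q(cons(pair(c, b), b)), q(c)), b))))   [R1 at 2.2.1.2]
6. cons(pair(b, cons(c, pair(c, b))), pair(b, pair(cons(b, b), pair(k(q(cons(pair(c, b), b)), q(c)), b))))  →  cons(pair(b, cons(c, pair(c, b))), pair(b, pair(cons(b, b), pair(k(c, q(c)), b))))   [R4 at 2.2.2.1.1]
7. cons(pair(b, cons(c, pair(c, b))), pair(b, pair(cons(b, b), pair(k(c, q(c)), b))))  →  cons(pair(b, cons(c, pair(c, b))), pair(b, pair(cons(b, b), pair(b, b))))   [R2 at 2.2.2.1]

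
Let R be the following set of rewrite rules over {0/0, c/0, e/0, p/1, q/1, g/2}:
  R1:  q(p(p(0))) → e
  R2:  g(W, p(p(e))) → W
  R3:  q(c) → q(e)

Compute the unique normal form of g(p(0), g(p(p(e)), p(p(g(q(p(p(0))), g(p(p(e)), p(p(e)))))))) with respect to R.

p(0)

1. g(p(0), g(p(p(e)), p(p(g(q(p(p(0))), g(p(p(e)), p(p(e))))))))  →  g(p(0), g(p(p(e)), p(p(g(e, g(p(p(e)), p(p(e))))))))   [R1 at 2.2.1.1.1]
2. g(p(0), g(p(p(e)), p(p(g(e, g(p(p(e)), p(p(e))))))))  →  g(p(0), g(p(p(e)), p(p(g(e, p(p(e)))))))   [R2 at 2.2.1.1.2]
3. g(p(0), g(p(p(e)), p(p(g(e, p(p(e)))))))  →  g(p(0), g(p(p(e)), p(p(e))))   [R2 at 2.2.1.1]
4. g(p(0), g(p(p(e)), p(p(e))))  →  g(p(0), p(p(e)))   [R2 at 2]
5. g(p(0), p(p(e)))  →  p(0)   [R2 at ε]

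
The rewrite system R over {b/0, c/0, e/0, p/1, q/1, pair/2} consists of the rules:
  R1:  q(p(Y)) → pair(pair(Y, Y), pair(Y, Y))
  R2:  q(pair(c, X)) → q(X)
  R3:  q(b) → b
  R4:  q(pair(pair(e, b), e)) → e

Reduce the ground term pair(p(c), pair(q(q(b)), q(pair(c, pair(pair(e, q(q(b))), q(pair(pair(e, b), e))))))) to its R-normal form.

pair(p(c), pair(b, e))

1. pair(p(c), pair(q(q(b)), q(pair(c, pair(pair(e, q(q(b))), q(pair(pair(e, b), e)))))))  →  pair(p(c), pair(q(b), q(pair(c, pair(pair(e, q(q(b))), q(pair(pair(e, b), e)))))))   [R3 at 2.1.1]
2. pair(p(c), pair(q(b), q(pair(c, pair(pair(e, q(q(b))), q(pair(pair(e, b), e)))))))  →  pair(p(c), pair(b, q(pair(c, pair(pair(e, q(q(b))), q(pair(pair(e, b), e)))))))   [R3 at 2.1]
3. pair(p(c), pair(b, q(pair(c, pair(pair(e, q(q(b))), q(pair(pair(e, b), e)))))))  →  pair(p(c), pair(b, q(pair(pair(e, q(q(b))), q(pair(pair(e, b), e))))))   [R2 at 2.2]
4. pair(p(c), pair(b, q(pair(pair(e, q(q(b))), q(pair(pair(e, b), e))))))  →  pair(p(c), pair(b, q(pair(pair(e, q(b)), q(pair(pair(e, b), e))))))   [R3 at 2.2.1.1.2.1]
5. pair(p(c), pair(b, q(pair(pair(e, q(b)), q(pair(pair(e, b), e))))))  →  pair(p(c), pair(b, q(pair(pair(e, b), q(pair(pair(e, b), e))))))   [R3 at 2.2.1.1.2]
6. pair(p(c), pair(b, q(pair(pair(e, b), q(pair(pair(e, b), e))))))  →  pair(p(c), pair(b, q(pair(pair(e, b), e))))   [R4 at 2.2.1.2]
7. pair(p(c), pair(b, q(pair(pair(e, b), e))))  →  pair(p(c), pair(b, e))   [R4 at 2.2]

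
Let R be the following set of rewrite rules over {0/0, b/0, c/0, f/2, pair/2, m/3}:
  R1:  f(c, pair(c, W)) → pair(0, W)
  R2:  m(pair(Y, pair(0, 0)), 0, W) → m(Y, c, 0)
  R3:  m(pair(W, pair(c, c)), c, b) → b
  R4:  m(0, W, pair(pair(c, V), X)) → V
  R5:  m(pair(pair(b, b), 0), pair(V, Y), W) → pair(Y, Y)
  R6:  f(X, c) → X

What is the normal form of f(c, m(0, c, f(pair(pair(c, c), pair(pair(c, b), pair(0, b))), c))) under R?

1. f(c, m(0, c, f(pair(pair(c, c), pair(pair(c, b), pair(0, b))), c)))  →  f(c, m(0, c, pair(pair(c, c), pair(pair(c, b), pair(0, b)))))   [R6 at 2.3]
2. f(c, m(0, c, pair(pair(c, c), pair(pair(c, b), pair(0, b)))))  →  f(c, c)   [R4 at 2]
3. f(c, c)  →  c   [R6 at ε]

c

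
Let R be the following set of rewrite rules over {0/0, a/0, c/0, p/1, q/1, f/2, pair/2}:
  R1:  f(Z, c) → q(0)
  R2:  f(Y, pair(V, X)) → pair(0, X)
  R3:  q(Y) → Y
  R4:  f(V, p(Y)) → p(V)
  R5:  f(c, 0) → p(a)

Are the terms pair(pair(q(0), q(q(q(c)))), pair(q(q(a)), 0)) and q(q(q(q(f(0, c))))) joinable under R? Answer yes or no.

no — NF(t₁) = pair(pair(0, c), pair(a, 0)), NF(t₂) = 0

Reduce t₁ = pair(pair(q(0), q(q(q(c)))), pair(q(q(a)), 0)):
1. pair(pair(q(0), q(q(q(c)))), pair(q(q(a)), 0))  →  pair(pair(0, q(q(q(c)))), pair(q(q(a)), 0))   [R3 at 1.1]
2. pair(pair(0, q(q(q(c)))), pair(q(q(a)), 0))  →  pair(pair(0, q(q(c))), pair(q(q(a)), 0))   [R3 at 1.2]
3. pair(pair(0, q(q(c))), pair(q(q(a)), 0))  →  pair(pair(0, q(c)), pair(q(q(a)), 0))   [R3 at 1.2]
4. pair(pair(0, q(c)), pair(q(q(a)), 0))  →  pair(pair(0, c), pair(q(q(a)), 0))   [R3 at 1.2]
5. pair(pair(0, c), pair(q(q(a)), 0))  →  pair(pair(0, c), pair(q(a), 0))   [R3 at 2.1]
6. pair(pair(0, c), pair(q(a), 0))  →  pair(pair(0, c), pair(a, 0))   [R3 at 2.1]

Reduce t₂ = q(q(q(q(f(0, c))))):
1. q(q(q(q(f(0, c)))))  →  q(q(q(f(0, c))))   [R3 at ε]
2. q(q(q(f(0, c))))  →  q(q(f(0, c)))   [R3 at ε]
3. q(q(f(0, c)))  →  q(f(0, c))   [R3 at ε]
4. q(f(0, c))  →  f(0, c)   [R3 at ε]
5. f(0, c)  →  q(0)   [R1 at ε]
6. q(0)  →  0   [R3 at ε]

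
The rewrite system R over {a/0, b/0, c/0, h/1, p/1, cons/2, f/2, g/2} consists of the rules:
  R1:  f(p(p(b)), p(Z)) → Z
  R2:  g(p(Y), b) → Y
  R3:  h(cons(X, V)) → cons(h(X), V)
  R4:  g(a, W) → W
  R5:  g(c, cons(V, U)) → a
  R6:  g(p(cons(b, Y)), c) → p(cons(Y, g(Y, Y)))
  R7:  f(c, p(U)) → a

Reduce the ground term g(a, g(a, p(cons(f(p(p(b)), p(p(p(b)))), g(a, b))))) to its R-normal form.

1. g(a, g(a, p(cons(f(p(p(b)), p(p(p(b)))), g(a, b)))))  →  g(a, p(cons(f(p(p(b)), p(p(p(b)))), g(a, b))))   [R4 at ε]
2. g(a, p(cons(f(p(p(b)), p(p(p(b)))), g(a, b))))  →  p(cons(f(p(p(b)), p(p(p(b)))), g(a, b)))   [R4 at ε]
3. p(cons(f(p(p(b)), p(p(p(b)))), g(a, b)))  →  p(cons(p(p(b)), g(a, b)))   [R1 at 1.1]
4. p(cons(p(p(b)), g(a, b)))  →  p(cons(p(p(b)), b))   [R4 at 1.2]

p(cons(p(p(b)), b))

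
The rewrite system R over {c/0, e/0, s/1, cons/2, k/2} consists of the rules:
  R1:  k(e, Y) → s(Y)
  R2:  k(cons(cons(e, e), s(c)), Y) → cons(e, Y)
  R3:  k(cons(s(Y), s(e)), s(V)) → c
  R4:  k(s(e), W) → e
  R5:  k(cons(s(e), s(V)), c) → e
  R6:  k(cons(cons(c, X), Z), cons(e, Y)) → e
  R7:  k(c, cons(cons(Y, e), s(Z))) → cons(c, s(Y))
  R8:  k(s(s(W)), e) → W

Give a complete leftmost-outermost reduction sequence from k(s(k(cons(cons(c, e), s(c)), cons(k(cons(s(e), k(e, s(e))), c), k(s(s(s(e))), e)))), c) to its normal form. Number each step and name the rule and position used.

1. k(s(k(cons(cons(c, e), s(c)), cons(k(cons(s(e), k(e, s(e))), c), k(s(s(s(e))), e)))), c)  →  k(s(k(cons(cons(c, e), s(c)), cons(k(cons(s(e), s(s(e))), c), k(s(s(s(e))), e)))), c)   [R1 at 1.1.2.1.1.2]
2. k(s(k(cons(cons(c, e), s(c)), cons(k(cons(s(e), s(s(e))), c), k(s(s(s(e))), e)))), c)  →  k(s(k(cons(cons(c, e), s(c)), cons(e, k(s(s(s(e))), e)))), c)   [R5 at 1.1.2.1]
3. k(s(k(cons(cons(c, e), s(c)), cons(e, k(s(s(s(e))), e)))), c)  →  k(s(e), c)   [R6 at 1.1]
4. k(s(e), c)  →  e   [R4 at ε]

e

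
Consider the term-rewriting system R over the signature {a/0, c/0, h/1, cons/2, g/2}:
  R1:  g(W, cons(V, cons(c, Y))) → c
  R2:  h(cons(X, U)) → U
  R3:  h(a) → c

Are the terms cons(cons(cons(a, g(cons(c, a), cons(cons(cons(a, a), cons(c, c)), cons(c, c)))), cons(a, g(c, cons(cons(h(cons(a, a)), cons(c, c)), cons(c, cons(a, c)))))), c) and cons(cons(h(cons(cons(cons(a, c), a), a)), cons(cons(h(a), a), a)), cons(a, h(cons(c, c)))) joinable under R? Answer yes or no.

Reduce t₁ = cons(cons(cons(a, g(cons(c, a), cons(cons(cons(a, a), cons(c, c)), cons(c, c)))), cons(a, g(c, cons(cons(h(cons(a, a)), cons(c, c)), cons(c, cons(a, c)))))), c):
1. cons(cons(cons(a, g(cons(c, a), cons(cons(cons(a, a), cons(c, c)), cons(c, c)))), cons(a, g(c, cons(cons(h(cons(a, a)), cons(c, c)), cons(c, cons(a, c)))))), c)  →  cons(cons(cons(a, c), cons(a, g(c, cons(cons(h(cons(a, a)), cons(c, c)), cons(c, cons(a, c)))))), c)   [R1 at 1.1.2]
2. cons(cons(cons(a, c), cons(a, g(c, cons(cons(h(cons(a, a)), cons(c, c)), cons(c, cons(a, c)))))), c)  →  cons(cons(cons(a, c), cons(a, c)), c)   [R1 at 1.2.2]

Reduce t₂ = cons(cons(h(cons(cons(cons(a, c), a), a)), cons(cons(h(a), a), a)), cons(a, h(cons(c, c)))):
1. cons(cons(h(cons(cons(cons(a, c), a), a)), cons(cons(h(a), a), a)), cons(a, h(cons(c, c))))  →  cons(cons(a, cons(cons(h(a), a), a)), cons(a, h(cons(c, c))))   [R2 at 1.1]
2. cons(cons(a, cons(cons(h(a), a), a)), cons(a, h(cons(c, c))))  →  cons(cons(a, cons(cons(c, a), a)), cons(a, h(cons(c, c))))   [R3 at 1.2.1.1]
3. cons(cons(a, cons(cons(c, a), a)), cons(a, h(cons(c, c))))  →  cons(cons(a, cons(cons(c, a), a)), cons(a, c))   [R2 at 2.2]

no — NF(t₁) = cons(cons(cons(a, c), cons(a, c)), c), NF(t₂) = cons(cons(a, cons(cons(c, a), a)), cons(a, c))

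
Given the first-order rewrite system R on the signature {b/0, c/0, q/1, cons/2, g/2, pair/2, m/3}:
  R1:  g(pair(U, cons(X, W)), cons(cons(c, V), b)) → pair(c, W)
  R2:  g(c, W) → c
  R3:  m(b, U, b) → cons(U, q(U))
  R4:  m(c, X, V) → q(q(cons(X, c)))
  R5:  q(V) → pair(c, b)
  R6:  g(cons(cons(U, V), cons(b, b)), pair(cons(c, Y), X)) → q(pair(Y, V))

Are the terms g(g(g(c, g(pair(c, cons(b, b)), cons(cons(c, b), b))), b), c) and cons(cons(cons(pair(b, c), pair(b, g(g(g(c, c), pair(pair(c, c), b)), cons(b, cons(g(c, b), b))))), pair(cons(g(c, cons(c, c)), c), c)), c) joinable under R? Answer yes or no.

no — NF(t₁) = c, NF(t₂) = cons(cons(cons(pair(b, c), pair(b, c)), pair(cons(c, c), c)), c)

Reduce t₁ = g(g(g(c, g(pair(c, cons(b, b)), cons(cons(c, b), b))), b), c):
1. g(g(g(c, g(pair(c, cons(b, b)), cons(cons(c, b), b))), b), c)  →  g(g(c, b), c)   [R2 at 1.1]
2. g(g(c, b), c)  →  g(c, c)   [R2 at 1]
3. g(c, c)  →  c   [R2 at ε]

Reduce t₂ = cons(cons(cons(pair(b, c), pair(b, g(g(g(c, c), pair(pair(c, c), b)), cons(b, cons(g(c, b), b))))), pair(cons(g(c, cons(c, c)), c), c)), c):
1. cons(cons(cons(pair(b, c), pair(b, g(g(g(c, c), pair(pair(c, c), b)), cons(b, cons(g(c, b), b))))), pair(cons(g(c, cons(c, c)), c), c)), c)  →  cons(cons(cons(pair(b, c), pair(b, g(g(c, pair(pair(c, c), b)), cons(b, cons(g(c, b), b))))), pair(cons(g(c, cons(c, c)), c), c)), c)   [R2 at 1.1.2.2.1.1]
2. cons(cons(cons(pair(b, c), pair(b, g(g(c, pair(pair(c, c), b)), cons(b, cons(g(c, b), b))))), pair(cons(g(c, cons(c, c)), c), c)), c)  →  cons(cons(cons(pair(b, c), pair(b, g(c, cons(b, cons(g(c, b), b))))), pair(cons(g(c, cons(c, c)), c), c)), c)   [R2 at 1.1.2.2.1]
3. cons(cons(cons(pair(b, c), pair(b, g(c, cons(b, cons(g(c, b), b))))), pair(cons(g(c, cons(c, c)), c), c)), c)  →  cons(cons(cons(pair(b, c), pair(b, c)), pair(cons(g(c, cons(c, c)), c), c)), c)   [R2 at 1.1.2.2]
4. cons(cons(cons(pair(b, c), pair(b, c)), pair(cons(g(c, cons(c, c)), c), c)), c)  →  cons(cons(cons(pair(b, c), pair(b, c)), pair(cons(c, c), c)), c)   [R2 at 1.2.1.1]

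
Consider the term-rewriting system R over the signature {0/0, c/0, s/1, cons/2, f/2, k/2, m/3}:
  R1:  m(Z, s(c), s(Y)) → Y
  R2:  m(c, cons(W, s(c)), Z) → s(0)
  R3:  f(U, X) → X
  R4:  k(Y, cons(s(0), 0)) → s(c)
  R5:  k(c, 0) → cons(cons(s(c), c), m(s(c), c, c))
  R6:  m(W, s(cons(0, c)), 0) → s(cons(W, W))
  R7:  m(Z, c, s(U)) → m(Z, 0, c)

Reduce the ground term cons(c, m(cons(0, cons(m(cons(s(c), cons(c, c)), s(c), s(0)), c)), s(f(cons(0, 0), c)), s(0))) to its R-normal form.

cons(c, 0)

1. cons(c, m(cons(0, cons(m(cons(s(c), cons(c, c)), s(c), s(0)), c)), s(f(cons(0, 0), c)), s(0)))  →  cons(c, m(cons(0, cons(0, c)), s(f(cons(0, 0), c)), s(0)))   [R1 at 2.1.2.1]
2. cons(c, m(cons(0, cons(0, c)), s(f(cons(0, 0), c)), s(0)))  →  cons(c, m(cons(0, cons(0, c)), s(c), s(0)))   [R3 at 2.2.1]
3. cons(c, m(cons(0, cons(0, c)), s(c), s(0)))  →  cons(c, 0)   [R1 at 2]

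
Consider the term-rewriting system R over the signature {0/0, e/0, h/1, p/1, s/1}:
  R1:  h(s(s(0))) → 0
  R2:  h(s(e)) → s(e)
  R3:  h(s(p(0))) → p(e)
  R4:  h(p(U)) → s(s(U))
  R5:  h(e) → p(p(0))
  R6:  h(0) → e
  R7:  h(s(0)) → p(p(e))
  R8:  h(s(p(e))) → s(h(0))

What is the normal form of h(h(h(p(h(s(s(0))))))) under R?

1. h(h(h(p(h(s(s(0)))))))  →  h(h(s(s(h(s(s(0)))))))   [R4 at 1.1]
2. h(h(s(s(h(s(s(0)))))))  →  h(h(s(s(0))))   [R1 at 1.1.1.1]
3. h(h(s(s(0))))  →  h(0)   [R1 at 1]
4. h(0)  →  e   [R6 at ε]

e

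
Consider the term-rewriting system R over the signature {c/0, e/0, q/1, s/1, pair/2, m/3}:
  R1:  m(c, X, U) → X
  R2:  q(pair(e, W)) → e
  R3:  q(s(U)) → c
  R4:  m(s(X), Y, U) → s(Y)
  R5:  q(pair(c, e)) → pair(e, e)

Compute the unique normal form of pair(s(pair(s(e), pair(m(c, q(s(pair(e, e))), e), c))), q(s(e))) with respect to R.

1. pair(s(pair(s(e), pair(m(c, q(s(pair(e, e))), e), c))), q(s(e)))  →  pair(s(pair(s(e), pair(q(s(pair(e, e))), c))), q(s(e)))   [R1 at 1.1.2.1]
2. pair(s(pair(s(e), pair(q(s(pair(e, e))), c))), q(s(e)))  →  pair(s(pair(s(e), pair(c, c))), q(s(e)))   [R3 at 1.1.2.1]
3. pair(s(pair(s(e), pair(c, c))), q(s(e)))  →  pair(s(pair(s(e), pair(c, c))), c)   [R3 at 2]

pair(s(pair(s(e), pair(c, c))), c)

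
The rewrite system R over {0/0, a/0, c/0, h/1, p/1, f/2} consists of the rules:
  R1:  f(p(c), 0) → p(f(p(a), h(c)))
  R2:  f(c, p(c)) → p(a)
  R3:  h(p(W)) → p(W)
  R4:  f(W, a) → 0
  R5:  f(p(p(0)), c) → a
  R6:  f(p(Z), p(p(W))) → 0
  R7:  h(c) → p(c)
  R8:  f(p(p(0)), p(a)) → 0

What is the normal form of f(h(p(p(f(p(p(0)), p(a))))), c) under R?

1. f(h(p(p(f(p(p(0)), p(a))))), c)  →  f(p(p(f(p(p(0)), p(a)))), c)   [R3 at 1]
2. f(p(p(f(p(p(0)), p(a)))), c)  →  f(p(p(0)), c)   [R8 at 1.1.1]
3. f(p(p(0)), c)  →  a   [R5 at ε]

a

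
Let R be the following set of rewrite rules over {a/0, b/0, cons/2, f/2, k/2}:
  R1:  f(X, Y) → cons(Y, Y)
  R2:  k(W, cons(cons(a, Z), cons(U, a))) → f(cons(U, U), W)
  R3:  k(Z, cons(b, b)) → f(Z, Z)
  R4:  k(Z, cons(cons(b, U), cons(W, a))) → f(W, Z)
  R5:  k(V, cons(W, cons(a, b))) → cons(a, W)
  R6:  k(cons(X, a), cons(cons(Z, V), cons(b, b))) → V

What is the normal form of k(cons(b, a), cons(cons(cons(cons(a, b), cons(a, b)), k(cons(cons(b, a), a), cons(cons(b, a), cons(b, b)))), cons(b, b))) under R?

a

1. k(cons(b, a), cons(cons(cons(cons(a, b), cons(a, b)), k(cons(cons(b, a), a), cons(cons(b, a), cons(b, b)))), cons(b, b)))  →  k(cons(cons(b, a), a), cons(cons(b, a), cons(b, b)))   [R6 at ε]
2. k(cons(cons(b, a), a), cons(cons(b, a), cons(b, b)))  →  a   [R6 at ε]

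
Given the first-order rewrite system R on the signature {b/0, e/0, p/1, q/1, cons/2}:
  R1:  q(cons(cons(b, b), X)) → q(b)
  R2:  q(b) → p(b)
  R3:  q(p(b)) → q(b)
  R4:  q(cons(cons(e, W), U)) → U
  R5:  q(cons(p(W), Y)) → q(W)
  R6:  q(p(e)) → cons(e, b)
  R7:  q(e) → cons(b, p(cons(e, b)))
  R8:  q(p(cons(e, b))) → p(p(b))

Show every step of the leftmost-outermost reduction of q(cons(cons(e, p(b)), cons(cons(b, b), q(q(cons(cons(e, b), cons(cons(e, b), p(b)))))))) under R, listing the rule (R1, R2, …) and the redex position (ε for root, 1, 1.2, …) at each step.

1. q(cons(cons(e, p(b)), cons(cons(b, b), q(q(cons(cons(e, b), cons(cons(e, b), p(b))))))))  →  cons(cons(b, b), q(q(cons(cons(e, b), cons(cons(e, b), p(b))))))   [R4 at ε]
2. cons(cons(b, b), q(q(cons(cons(e, b), cons(cons(e, b), p(b))))))  →  cons(cons(b, b), q(cons(cons(e, b), p(b))))   [R4 at 2.1]
3. cons(cons(b, b), q(cons(cons(e, b), p(b))))  →  cons(cons(b, b), p(b))   [R4 at 2]

cons(cons(b, b), p(b))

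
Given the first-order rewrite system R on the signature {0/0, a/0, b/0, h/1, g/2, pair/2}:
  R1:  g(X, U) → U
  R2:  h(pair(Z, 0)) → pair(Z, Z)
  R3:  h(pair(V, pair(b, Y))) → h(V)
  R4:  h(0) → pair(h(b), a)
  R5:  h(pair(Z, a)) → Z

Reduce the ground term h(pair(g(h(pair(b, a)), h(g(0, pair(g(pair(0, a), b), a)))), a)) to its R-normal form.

b

1. h(pair(g(h(pair(b, a)), h(g(0, pair(g(pair(0, a), b), a)))), a))  →  g(h(pair(b, a)), h(g(0, pair(g(pair(0, a), b), a))))   [R5 at ε]
2. g(h(pair(b, a)), h(g(0, pair(g(pair(0, a), b), a))))  →  h(g(0, pair(g(pair(0, a), b), a)))   [R1 at ε]
3. h(g(0, pair(g(pair(0, a), b), a)))  →  h(pair(g(pair(0, a), b), a))   [R1 at 1]
4. h(pair(g(pair(0, a), b), a))  →  g(pair(0, a), b)   [R5 at ε]
5. g(pair(0, a), b)  →  b   [R1 at ε]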